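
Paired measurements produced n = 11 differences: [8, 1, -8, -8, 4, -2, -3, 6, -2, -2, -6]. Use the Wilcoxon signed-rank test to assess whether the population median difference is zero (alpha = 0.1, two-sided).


Step 1: Drop any zero differences (none here) and take |d_i|.
|d| = [8, 1, 8, 8, 4, 2, 3, 6, 2, 2, 6]
Step 2: Midrank |d_i| (ties get averaged ranks).
ranks: |8|->10, |1|->1, |8|->10, |8|->10, |4|->6, |2|->3, |3|->5, |6|->7.5, |2|->3, |2|->3, |6|->7.5
Step 3: Attach original signs; sum ranks with positive sign and with negative sign.
W+ = 10 + 1 + 6 + 7.5 = 24.5
W- = 10 + 10 + 3 + 5 + 3 + 3 + 7.5 = 41.5
(Check: W+ + W- = 66 should equal n(n+1)/2 = 66.)
Step 4: Test statistic W = min(W+, W-) = 24.5.
Step 5: Ties in |d|, so use the tie-corrected normal approximation.
        E[W] = n(n+1)/4 = 11*12/4 = 33.
        Tie groups: |d|=2 (t=3), |d|=6 (t=2), |d|=8 (t=3); sum(t^3 - t) = 54.
        Var[W] = n(n+1)(2n+1)/24 - sum(t^3-t)/48 = 3036/24 - 54/48 = 125.375.
        z = (W - E[W]) / sqrt(Var[W]) = (24.5 - 33) / 11.1971 = -0.7591.
        Two-sided p = 2*Phi(z) = 0.447778.
Step 6: alpha = 0.1. fail to reject H0.

W+ = 24.5, W- = 41.5, W = min = 24.5, p = 0.447778, fail to reject H0.


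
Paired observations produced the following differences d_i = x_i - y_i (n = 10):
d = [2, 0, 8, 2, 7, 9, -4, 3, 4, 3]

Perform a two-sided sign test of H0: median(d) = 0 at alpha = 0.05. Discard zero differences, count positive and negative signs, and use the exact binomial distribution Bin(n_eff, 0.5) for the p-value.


Step 1: Discard zero differences. Original n = 10; n_eff = number of nonzero differences = 9.
Nonzero differences (with sign): +2, +8, +2, +7, +9, -4, +3, +4, +3
Step 2: Count signs: positive = 8, negative = 1.
Step 3: Under H0: P(positive) = 0.5, so the number of positives S ~ Bin(9, 0.5).
Step 4: Two-sided exact p-value = sum of Bin(9,0.5) probabilities at or below the observed probability = 0.039062.
Step 5: alpha = 0.05. reject H0.

n_eff = 9, pos = 8, neg = 1, p = 0.039062, reject H0.


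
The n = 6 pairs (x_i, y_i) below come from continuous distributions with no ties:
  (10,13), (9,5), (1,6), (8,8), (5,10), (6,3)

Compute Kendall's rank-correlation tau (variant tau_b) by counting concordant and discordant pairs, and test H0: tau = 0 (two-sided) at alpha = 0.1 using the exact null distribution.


Step 1: Enumerate the 15 unordered pairs (i,j) with i<j and classify each by sign(x_j-x_i) * sign(y_j-y_i).
  (1,2):dx=-1,dy=-8->C; (1,3):dx=-9,dy=-7->C; (1,4):dx=-2,dy=-5->C; (1,5):dx=-5,dy=-3->C
  (1,6):dx=-4,dy=-10->C; (2,3):dx=-8,dy=+1->D; (2,4):dx=-1,dy=+3->D; (2,5):dx=-4,dy=+5->D
  (2,6):dx=-3,dy=-2->C; (3,4):dx=+7,dy=+2->C; (3,5):dx=+4,dy=+4->C; (3,6):dx=+5,dy=-3->D
  (4,5):dx=-3,dy=+2->D; (4,6):dx=-2,dy=-5->C; (5,6):dx=+1,dy=-7->D
Step 2: C = 9, D = 6, total pairs = 15.
Step 3: tau = (C - D)/(n(n-1)/2) = (9 - 6)/15 = 0.200000.
Step 4: Exact two-sided p-value (enumerate n! = 720 permutations of y under H0): p = 0.719444.
Step 5: alpha = 0.1. fail to reject H0.

tau_b = 0.2000 (C=9, D=6), p = 0.719444, fail to reject H0.


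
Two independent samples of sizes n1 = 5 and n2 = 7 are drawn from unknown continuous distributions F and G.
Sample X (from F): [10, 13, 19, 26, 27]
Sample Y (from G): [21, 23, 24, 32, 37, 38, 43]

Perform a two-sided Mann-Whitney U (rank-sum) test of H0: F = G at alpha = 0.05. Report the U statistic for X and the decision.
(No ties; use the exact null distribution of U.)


Step 1: Combine and sort all 12 observations; assign midranks.
sorted (value, group): (10,X), (13,X), (19,X), (21,Y), (23,Y), (24,Y), (26,X), (27,X), (32,Y), (37,Y), (38,Y), (43,Y)
ranks: 10->1, 13->2, 19->3, 21->4, 23->5, 24->6, 26->7, 27->8, 32->9, 37->10, 38->11, 43->12
Step 2: Rank sum for X: R1 = 1 + 2 + 3 + 7 + 8 = 21.
Step 3: U_X = R1 - n1(n1+1)/2 = 21 - 5*6/2 = 21 - 15 = 6.
       U_Y = n1*n2 - U_X = 35 - 6 = 29.
Step 4: No ties, so the exact null distribution of U (based on enumerating the C(12,5) = 792 equally likely rank assignments) gives the two-sided p-value.
Step 5: p-value = 0.073232; compare to alpha = 0.05. fail to reject H0.

U_X = 6, p = 0.073232, fail to reject H0 at alpha = 0.05.


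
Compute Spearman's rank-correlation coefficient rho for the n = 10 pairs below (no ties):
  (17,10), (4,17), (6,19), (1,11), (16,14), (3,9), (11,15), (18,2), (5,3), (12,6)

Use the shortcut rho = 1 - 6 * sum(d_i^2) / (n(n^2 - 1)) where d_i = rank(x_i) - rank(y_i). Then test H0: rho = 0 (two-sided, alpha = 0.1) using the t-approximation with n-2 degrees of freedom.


Step 1: Rank x and y separately (midranks; no ties here).
rank(x): 17->9, 4->3, 6->5, 1->1, 16->8, 3->2, 11->6, 18->10, 5->4, 12->7
rank(y): 10->5, 17->9, 19->10, 11->6, 14->7, 9->4, 15->8, 2->1, 3->2, 6->3
Step 2: d_i = R_x(i) - R_y(i); compute d_i^2.
  (9-5)^2=16, (3-9)^2=36, (5-10)^2=25, (1-6)^2=25, (8-7)^2=1, (2-4)^2=4, (6-8)^2=4, (10-1)^2=81, (4-2)^2=4, (7-3)^2=16
sum(d^2) = 212.
Step 3: rho = 1 - 6*212 / (10*(10^2 - 1)) = 1 - 1272/990 = -0.284848.
Step 4: Under H0, t = rho * sqrt((n-2)/(1-rho^2)) = -0.8405 ~ t(8).
Step 5: Two-sided p-value from the t-distribution with 8 df = 0.425038.
Step 6: alpha = 0.1. fail to reject H0.

rho = -0.2848, p = 0.425038, fail to reject H0 at alpha = 0.1.


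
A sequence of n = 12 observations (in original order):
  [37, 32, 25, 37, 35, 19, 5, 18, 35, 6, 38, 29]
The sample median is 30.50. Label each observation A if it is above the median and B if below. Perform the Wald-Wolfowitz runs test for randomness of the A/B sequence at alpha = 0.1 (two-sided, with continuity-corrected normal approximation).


Step 1: Compute median = 30.50; label A = above, B = below.
Labels in order: AABAABBBABAB  (n_A = 6, n_B = 6)
Step 2: Count runs R = 8.
Step 3: Under H0 (random ordering), E[R] = 2*n_A*n_B/(n_A+n_B) + 1 = 2*6*6/12 + 1 = 7.0000.
        Var[R] = 2*n_A*n_B*(2*n_A*n_B - n_A - n_B) / ((n_A+n_B)^2 * (n_A+n_B-1)) = 4320/1584 = 2.7273.
        SD[R] = 1.6514.
Step 4: Continuity-corrected z = (R - 0.5 - E[R]) / SD[R] = (8 - 0.5 - 7.0000) / 1.6514 = 0.3028.
Step 5: Two-sided p-value via normal approximation = 2*(1 - Phi(|z|)) = 0.762069.
Step 6: alpha = 0.1. fail to reject H0.

R = 8, z = 0.3028, p = 0.762069, fail to reject H0.


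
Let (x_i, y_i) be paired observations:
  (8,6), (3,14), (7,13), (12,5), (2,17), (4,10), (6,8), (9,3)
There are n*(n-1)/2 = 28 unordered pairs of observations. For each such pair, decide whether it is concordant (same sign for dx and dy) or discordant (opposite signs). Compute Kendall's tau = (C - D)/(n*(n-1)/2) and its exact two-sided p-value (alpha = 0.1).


Step 1: Enumerate the 28 unordered pairs (i,j) with i<j and classify each by sign(x_j-x_i) * sign(y_j-y_i).
  (1,2):dx=-5,dy=+8->D; (1,3):dx=-1,dy=+7->D; (1,4):dx=+4,dy=-1->D; (1,5):dx=-6,dy=+11->D
  (1,6):dx=-4,dy=+4->D; (1,7):dx=-2,dy=+2->D; (1,8):dx=+1,dy=-3->D; (2,3):dx=+4,dy=-1->D
  (2,4):dx=+9,dy=-9->D; (2,5):dx=-1,dy=+3->D; (2,6):dx=+1,dy=-4->D; (2,7):dx=+3,dy=-6->D
  (2,8):dx=+6,dy=-11->D; (3,4):dx=+5,dy=-8->D; (3,5):dx=-5,dy=+4->D; (3,6):dx=-3,dy=-3->C
  (3,7):dx=-1,dy=-5->C; (3,8):dx=+2,dy=-10->D; (4,5):dx=-10,dy=+12->D; (4,6):dx=-8,dy=+5->D
  (4,7):dx=-6,dy=+3->D; (4,8):dx=-3,dy=-2->C; (5,6):dx=+2,dy=-7->D; (5,7):dx=+4,dy=-9->D
  (5,8):dx=+7,dy=-14->D; (6,7):dx=+2,dy=-2->D; (6,8):dx=+5,dy=-7->D; (7,8):dx=+3,dy=-5->D
Step 2: C = 3, D = 25, total pairs = 28.
Step 3: tau = (C - D)/(n(n-1)/2) = (3 - 25)/28 = -0.785714.
Step 4: Exact two-sided p-value (enumerate n! = 40320 permutations of y under H0): p = 0.005506.
Step 5: alpha = 0.1. reject H0.

tau_b = -0.7857 (C=3, D=25), p = 0.005506, reject H0.


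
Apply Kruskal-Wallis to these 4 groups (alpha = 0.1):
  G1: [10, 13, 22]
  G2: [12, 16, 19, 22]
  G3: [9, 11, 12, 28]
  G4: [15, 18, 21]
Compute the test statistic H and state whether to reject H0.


Step 1: Combine all N = 14 observations and assign midranks.
sorted (value, group, rank): (9,G3,1), (10,G1,2), (11,G3,3), (12,G2,4.5), (12,G3,4.5), (13,G1,6), (15,G4,7), (16,G2,8), (18,G4,9), (19,G2,10), (21,G4,11), (22,G1,12.5), (22,G2,12.5), (28,G3,14)
Step 2: Sum ranks within each group.
R_1 = 20.5 (n_1 = 3)
R_2 = 35 (n_2 = 4)
R_3 = 22.5 (n_3 = 4)
R_4 = 27 (n_4 = 3)
Step 3: H = 12/(N(N+1)) * sum(R_i^2/n_i) - 3(N+1)
     = 12/(14*15) * (20.5^2/3 + 35^2/4 + 22.5^2/4 + 27^2/3) - 3*15
     = 0.057143 * 815.896 - 45
     = 1.622619.
Step 4: Ties present; correction factor C = 1 - 12/(14^3 - 14) = 0.995604. Corrected H = 1.622619 / 0.995604 = 1.629783.
Step 5: Under H0, H ~ chi^2(3); p-value = 0.652656.
Step 6: alpha = 0.1. fail to reject H0.

H = 1.6298, df = 3, p = 0.652656, fail to reject H0.


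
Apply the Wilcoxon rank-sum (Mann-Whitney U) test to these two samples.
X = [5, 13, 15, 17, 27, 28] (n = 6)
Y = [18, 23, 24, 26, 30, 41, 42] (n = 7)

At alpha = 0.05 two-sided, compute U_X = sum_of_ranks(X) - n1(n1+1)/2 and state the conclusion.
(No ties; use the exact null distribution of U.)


Step 1: Combine and sort all 13 observations; assign midranks.
sorted (value, group): (5,X), (13,X), (15,X), (17,X), (18,Y), (23,Y), (24,Y), (26,Y), (27,X), (28,X), (30,Y), (41,Y), (42,Y)
ranks: 5->1, 13->2, 15->3, 17->4, 18->5, 23->6, 24->7, 26->8, 27->9, 28->10, 30->11, 41->12, 42->13
Step 2: Rank sum for X: R1 = 1 + 2 + 3 + 4 + 9 + 10 = 29.
Step 3: U_X = R1 - n1(n1+1)/2 = 29 - 6*7/2 = 29 - 21 = 8.
       U_Y = n1*n2 - U_X = 42 - 8 = 34.
Step 4: No ties, so the exact null distribution of U (based on enumerating the C(13,6) = 1716 equally likely rank assignments) gives the two-sided p-value.
Step 5: p-value = 0.073427; compare to alpha = 0.05. fail to reject H0.

U_X = 8, p = 0.073427, fail to reject H0 at alpha = 0.05.


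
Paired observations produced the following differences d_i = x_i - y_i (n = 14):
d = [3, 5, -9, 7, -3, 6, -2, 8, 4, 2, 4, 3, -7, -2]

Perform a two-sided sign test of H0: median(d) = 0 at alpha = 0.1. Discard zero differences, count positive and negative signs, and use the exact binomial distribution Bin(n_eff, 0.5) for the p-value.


Step 1: Discard zero differences. Original n = 14; n_eff = number of nonzero differences = 14.
Nonzero differences (with sign): +3, +5, -9, +7, -3, +6, -2, +8, +4, +2, +4, +3, -7, -2
Step 2: Count signs: positive = 9, negative = 5.
Step 3: Under H0: P(positive) = 0.5, so the number of positives S ~ Bin(14, 0.5).
Step 4: Two-sided exact p-value = sum of Bin(14,0.5) probabilities at or below the observed probability = 0.423950.
Step 5: alpha = 0.1. fail to reject H0.

n_eff = 14, pos = 9, neg = 5, p = 0.423950, fail to reject H0.


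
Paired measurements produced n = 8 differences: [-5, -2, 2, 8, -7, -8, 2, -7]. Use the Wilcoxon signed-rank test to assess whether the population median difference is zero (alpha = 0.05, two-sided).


Step 1: Drop any zero differences (none here) and take |d_i|.
|d| = [5, 2, 2, 8, 7, 8, 2, 7]
Step 2: Midrank |d_i| (ties get averaged ranks).
ranks: |5|->4, |2|->2, |2|->2, |8|->7.5, |7|->5.5, |8|->7.5, |2|->2, |7|->5.5
Step 3: Attach original signs; sum ranks with positive sign and with negative sign.
W+ = 2 + 7.5 + 2 = 11.5
W- = 4 + 2 + 5.5 + 7.5 + 5.5 = 24.5
(Check: W+ + W- = 36 should equal n(n+1)/2 = 36.)
Step 4: Test statistic W = min(W+, W-) = 11.5.
Step 5: Ties in |d|, so use the tie-corrected normal approximation.
        E[W] = n(n+1)/4 = 8*9/4 = 18.
        Tie groups: |d|=2 (t=3), |d|=7 (t=2), |d|=8 (t=2); sum(t^3 - t) = 36.
        Var[W] = n(n+1)(2n+1)/24 - sum(t^3-t)/48 = 1224/24 - 36/48 = 50.25.
        z = (W - E[W]) / sqrt(Var[W]) = (11.5 - 18) / 7.0887 = -0.9169.
        Two-sided p = 2*Phi(z) = 0.359169.
Step 6: alpha = 0.05. fail to reject H0.

W+ = 11.5, W- = 24.5, W = min = 11.5, p = 0.359169, fail to reject H0.


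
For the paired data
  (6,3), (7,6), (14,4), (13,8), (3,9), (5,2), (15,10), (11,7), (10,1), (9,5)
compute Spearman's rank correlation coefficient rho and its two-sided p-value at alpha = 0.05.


Step 1: Rank x and y separately (midranks; no ties here).
rank(x): 6->3, 7->4, 14->9, 13->8, 3->1, 5->2, 15->10, 11->7, 10->6, 9->5
rank(y): 3->3, 6->6, 4->4, 8->8, 9->9, 2->2, 10->10, 7->7, 1->1, 5->5
Step 2: d_i = R_x(i) - R_y(i); compute d_i^2.
  (3-3)^2=0, (4-6)^2=4, (9-4)^2=25, (8-8)^2=0, (1-9)^2=64, (2-2)^2=0, (10-10)^2=0, (7-7)^2=0, (6-1)^2=25, (5-5)^2=0
sum(d^2) = 118.
Step 3: rho = 1 - 6*118 / (10*(10^2 - 1)) = 1 - 708/990 = 0.284848.
Step 4: Under H0, t = rho * sqrt((n-2)/(1-rho^2)) = 0.8405 ~ t(8).
Step 5: Two-sided p-value from the t-distribution with 8 df = 0.425038.
Step 6: alpha = 0.05. fail to reject H0.

rho = 0.2848, p = 0.425038, fail to reject H0 at alpha = 0.05.


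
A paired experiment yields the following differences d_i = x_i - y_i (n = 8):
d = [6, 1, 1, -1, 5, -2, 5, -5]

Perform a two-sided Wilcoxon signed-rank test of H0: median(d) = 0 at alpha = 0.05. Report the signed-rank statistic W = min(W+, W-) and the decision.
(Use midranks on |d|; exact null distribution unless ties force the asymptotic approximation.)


Step 1: Drop any zero differences (none here) and take |d_i|.
|d| = [6, 1, 1, 1, 5, 2, 5, 5]
Step 2: Midrank |d_i| (ties get averaged ranks).
ranks: |6|->8, |1|->2, |1|->2, |1|->2, |5|->6, |2|->4, |5|->6, |5|->6
Step 3: Attach original signs; sum ranks with positive sign and with negative sign.
W+ = 8 + 2 + 2 + 6 + 6 = 24
W- = 2 + 4 + 6 = 12
(Check: W+ + W- = 36 should equal n(n+1)/2 = 36.)
Step 4: Test statistic W = min(W+, W-) = 12.
Step 5: Ties in |d|, so use the tie-corrected normal approximation.
        E[W] = n(n+1)/4 = 8*9/4 = 18.
        Tie groups: |d|=1 (t=3), |d|=5 (t=3); sum(t^3 - t) = 48.
        Var[W] = n(n+1)(2n+1)/24 - sum(t^3-t)/48 = 1224/24 - 48/48 = 50.
        z = (W - E[W]) / sqrt(Var[W]) = (12 - 18) / 7.0711 = -0.8485.
        Two-sided p = 2*Phi(z) = 0.396144.
Step 6: alpha = 0.05. fail to reject H0.

W+ = 24, W- = 12, W = min = 12, p = 0.396144, fail to reject H0.


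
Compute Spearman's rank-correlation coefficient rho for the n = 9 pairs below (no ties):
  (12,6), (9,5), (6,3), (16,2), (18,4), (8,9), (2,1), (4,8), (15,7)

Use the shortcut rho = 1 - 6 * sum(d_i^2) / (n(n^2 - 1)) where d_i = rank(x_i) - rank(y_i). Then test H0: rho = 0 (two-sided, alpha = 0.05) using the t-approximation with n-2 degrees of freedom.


Step 1: Rank x and y separately (midranks; no ties here).
rank(x): 12->6, 9->5, 6->3, 16->8, 18->9, 8->4, 2->1, 4->2, 15->7
rank(y): 6->6, 5->5, 3->3, 2->2, 4->4, 9->9, 1->1, 8->8, 7->7
Step 2: d_i = R_x(i) - R_y(i); compute d_i^2.
  (6-6)^2=0, (5-5)^2=0, (3-3)^2=0, (8-2)^2=36, (9-4)^2=25, (4-9)^2=25, (1-1)^2=0, (2-8)^2=36, (7-7)^2=0
sum(d^2) = 122.
Step 3: rho = 1 - 6*122 / (9*(9^2 - 1)) = 1 - 732/720 = -0.016667.
Step 4: Under H0, t = rho * sqrt((n-2)/(1-rho^2)) = -0.0441 ~ t(7).
Step 5: Two-sided p-value from the t-distribution with 7 df = 0.966055.
Step 6: alpha = 0.05. fail to reject H0.

rho = -0.0167, p = 0.966055, fail to reject H0 at alpha = 0.05.


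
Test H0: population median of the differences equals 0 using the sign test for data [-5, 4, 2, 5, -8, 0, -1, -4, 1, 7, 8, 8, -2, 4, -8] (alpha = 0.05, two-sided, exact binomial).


Step 1: Discard zero differences. Original n = 15; n_eff = number of nonzero differences = 14.
Nonzero differences (with sign): -5, +4, +2, +5, -8, -1, -4, +1, +7, +8, +8, -2, +4, -8
Step 2: Count signs: positive = 8, negative = 6.
Step 3: Under H0: P(positive) = 0.5, so the number of positives S ~ Bin(14, 0.5).
Step 4: Two-sided exact p-value = sum of Bin(14,0.5) probabilities at or below the observed probability = 0.790527.
Step 5: alpha = 0.05. fail to reject H0.

n_eff = 14, pos = 8, neg = 6, p = 0.790527, fail to reject H0.


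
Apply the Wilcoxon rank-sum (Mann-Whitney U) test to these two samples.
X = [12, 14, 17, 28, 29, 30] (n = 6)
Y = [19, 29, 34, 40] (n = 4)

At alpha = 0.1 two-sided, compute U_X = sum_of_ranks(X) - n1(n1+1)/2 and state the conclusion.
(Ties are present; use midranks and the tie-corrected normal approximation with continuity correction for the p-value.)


Step 1: Combine and sort all 10 observations; assign midranks.
sorted (value, group): (12,X), (14,X), (17,X), (19,Y), (28,X), (29,X), (29,Y), (30,X), (34,Y), (40,Y)
ranks: 12->1, 14->2, 17->3, 19->4, 28->5, 29->6.5, 29->6.5, 30->8, 34->9, 40->10
Step 2: Rank sum for X: R1 = 1 + 2 + 3 + 5 + 6.5 + 8 = 25.5.
Step 3: U_X = R1 - n1(n1+1)/2 = 25.5 - 6*7/2 = 25.5 - 21 = 4.5.
       U_Y = n1*n2 - U_X = 24 - 4.5 = 19.5.
Step 4: Ties are present, so use the tie-corrected normal approximation (with continuity correction) for the p-value.
Step 5: p-value = 0.134407; compare to alpha = 0.1. fail to reject H0.

U_X = 4.5, p = 0.134407, fail to reject H0 at alpha = 0.1.


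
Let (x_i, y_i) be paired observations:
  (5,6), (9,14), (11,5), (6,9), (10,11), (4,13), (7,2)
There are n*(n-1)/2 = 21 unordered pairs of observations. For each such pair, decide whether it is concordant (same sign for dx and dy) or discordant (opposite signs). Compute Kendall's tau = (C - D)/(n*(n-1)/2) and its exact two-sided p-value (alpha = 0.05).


Step 1: Enumerate the 21 unordered pairs (i,j) with i<j and classify each by sign(x_j-x_i) * sign(y_j-y_i).
  (1,2):dx=+4,dy=+8->C; (1,3):dx=+6,dy=-1->D; (1,4):dx=+1,dy=+3->C; (1,5):dx=+5,dy=+5->C
  (1,6):dx=-1,dy=+7->D; (1,7):dx=+2,dy=-4->D; (2,3):dx=+2,dy=-9->D; (2,4):dx=-3,dy=-5->C
  (2,5):dx=+1,dy=-3->D; (2,6):dx=-5,dy=-1->C; (2,7):dx=-2,dy=-12->C; (3,4):dx=-5,dy=+4->D
  (3,5):dx=-1,dy=+6->D; (3,6):dx=-7,dy=+8->D; (3,7):dx=-4,dy=-3->C; (4,5):dx=+4,dy=+2->C
  (4,6):dx=-2,dy=+4->D; (4,7):dx=+1,dy=-7->D; (5,6):dx=-6,dy=+2->D; (5,7):dx=-3,dy=-9->C
  (6,7):dx=+3,dy=-11->D
Step 2: C = 9, D = 12, total pairs = 21.
Step 3: tau = (C - D)/(n(n-1)/2) = (9 - 12)/21 = -0.142857.
Step 4: Exact two-sided p-value (enumerate n! = 5040 permutations of y under H0): p = 0.772619.
Step 5: alpha = 0.05. fail to reject H0.

tau_b = -0.1429 (C=9, D=12), p = 0.772619, fail to reject H0.


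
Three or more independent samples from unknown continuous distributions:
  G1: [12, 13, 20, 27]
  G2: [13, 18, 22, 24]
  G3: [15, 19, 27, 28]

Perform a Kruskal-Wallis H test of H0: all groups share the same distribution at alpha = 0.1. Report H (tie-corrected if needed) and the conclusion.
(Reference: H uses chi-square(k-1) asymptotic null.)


Step 1: Combine all N = 12 observations and assign midranks.
sorted (value, group, rank): (12,G1,1), (13,G1,2.5), (13,G2,2.5), (15,G3,4), (18,G2,5), (19,G3,6), (20,G1,7), (22,G2,8), (24,G2,9), (27,G1,10.5), (27,G3,10.5), (28,G3,12)
Step 2: Sum ranks within each group.
R_1 = 21 (n_1 = 4)
R_2 = 24.5 (n_2 = 4)
R_3 = 32.5 (n_3 = 4)
Step 3: H = 12/(N(N+1)) * sum(R_i^2/n_i) - 3(N+1)
     = 12/(12*13) * (21^2/4 + 24.5^2/4 + 32.5^2/4) - 3*13
     = 0.076923 * 524.375 - 39
     = 1.336538.
Step 4: Ties present; correction factor C = 1 - 12/(12^3 - 12) = 0.993007. Corrected H = 1.336538 / 0.993007 = 1.345951.
Step 5: Under H0, H ~ chi^2(2); p-value = 0.510188.
Step 6: alpha = 0.1. fail to reject H0.

H = 1.3460, df = 2, p = 0.510188, fail to reject H0.


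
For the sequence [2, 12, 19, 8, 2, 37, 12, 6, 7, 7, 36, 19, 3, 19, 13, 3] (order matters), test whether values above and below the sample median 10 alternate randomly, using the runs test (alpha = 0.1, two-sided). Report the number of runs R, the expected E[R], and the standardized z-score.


Step 1: Compute median = 10; label A = above, B = below.
Labels in order: BAABBAABBBAABAAB  (n_A = 8, n_B = 8)
Step 2: Count runs R = 9.
Step 3: Under H0 (random ordering), E[R] = 2*n_A*n_B/(n_A+n_B) + 1 = 2*8*8/16 + 1 = 9.0000.
        Var[R] = 2*n_A*n_B*(2*n_A*n_B - n_A - n_B) / ((n_A+n_B)^2 * (n_A+n_B-1)) = 14336/3840 = 3.7333.
        SD[R] = 1.9322.
Step 4: R = E[R], so z = 0 with no continuity correction.
Step 5: Two-sided p-value via normal approximation = 2*(1 - Phi(|z|)) = 1.000000.
Step 6: alpha = 0.1. fail to reject H0.

R = 9, z = 0.0000, p = 1.000000, fail to reject H0.


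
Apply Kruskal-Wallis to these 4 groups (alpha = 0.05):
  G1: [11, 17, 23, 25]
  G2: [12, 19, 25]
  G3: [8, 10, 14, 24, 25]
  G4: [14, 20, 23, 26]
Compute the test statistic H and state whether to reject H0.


Step 1: Combine all N = 16 observations and assign midranks.
sorted (value, group, rank): (8,G3,1), (10,G3,2), (11,G1,3), (12,G2,4), (14,G3,5.5), (14,G4,5.5), (17,G1,7), (19,G2,8), (20,G4,9), (23,G1,10.5), (23,G4,10.5), (24,G3,12), (25,G1,14), (25,G2,14), (25,G3,14), (26,G4,16)
Step 2: Sum ranks within each group.
R_1 = 34.5 (n_1 = 4)
R_2 = 26 (n_2 = 3)
R_3 = 34.5 (n_3 = 5)
R_4 = 41 (n_4 = 4)
Step 3: H = 12/(N(N+1)) * sum(R_i^2/n_i) - 3(N+1)
     = 12/(16*17) * (34.5^2/4 + 26^2/3 + 34.5^2/5 + 41^2/4) - 3*17
     = 0.044118 * 1181.2 - 51
     = 1.111581.
Step 4: Ties present; correction factor C = 1 - 36/(16^3 - 16) = 0.991176. Corrected H = 1.111581 / 0.991176 = 1.121476.
Step 5: Under H0, H ~ chi^2(3); p-value = 0.771892.
Step 6: alpha = 0.05. fail to reject H0.

H = 1.1215, df = 3, p = 0.771892, fail to reject H0.


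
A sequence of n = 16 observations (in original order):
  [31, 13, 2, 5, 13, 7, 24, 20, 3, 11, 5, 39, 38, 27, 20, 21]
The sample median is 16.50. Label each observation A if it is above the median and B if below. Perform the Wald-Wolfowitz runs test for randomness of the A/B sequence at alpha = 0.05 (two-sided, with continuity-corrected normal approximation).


Step 1: Compute median = 16.50; label A = above, B = below.
Labels in order: ABBBBBAABBBAAAAA  (n_A = 8, n_B = 8)
Step 2: Count runs R = 5.
Step 3: Under H0 (random ordering), E[R] = 2*n_A*n_B/(n_A+n_B) + 1 = 2*8*8/16 + 1 = 9.0000.
        Var[R] = 2*n_A*n_B*(2*n_A*n_B - n_A - n_B) / ((n_A+n_B)^2 * (n_A+n_B-1)) = 14336/3840 = 3.7333.
        SD[R] = 1.9322.
Step 4: Continuity-corrected z = (R + 0.5 - E[R]) / SD[R] = (5 + 0.5 - 9.0000) / 1.9322 = -1.8114.
Step 5: Two-sided p-value via normal approximation = 2*(1 - Phi(|z|)) = 0.070076.
Step 6: alpha = 0.05. fail to reject H0.

R = 5, z = -1.8114, p = 0.070076, fail to reject H0.


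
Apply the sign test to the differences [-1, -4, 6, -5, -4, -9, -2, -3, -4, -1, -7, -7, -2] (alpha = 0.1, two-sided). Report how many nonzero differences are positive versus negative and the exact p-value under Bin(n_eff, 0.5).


Step 1: Discard zero differences. Original n = 13; n_eff = number of nonzero differences = 13.
Nonzero differences (with sign): -1, -4, +6, -5, -4, -9, -2, -3, -4, -1, -7, -7, -2
Step 2: Count signs: positive = 1, negative = 12.
Step 3: Under H0: P(positive) = 0.5, so the number of positives S ~ Bin(13, 0.5).
Step 4: Two-sided exact p-value = sum of Bin(13,0.5) probabilities at or below the observed probability = 0.003418.
Step 5: alpha = 0.1. reject H0.

n_eff = 13, pos = 1, neg = 12, p = 0.003418, reject H0.


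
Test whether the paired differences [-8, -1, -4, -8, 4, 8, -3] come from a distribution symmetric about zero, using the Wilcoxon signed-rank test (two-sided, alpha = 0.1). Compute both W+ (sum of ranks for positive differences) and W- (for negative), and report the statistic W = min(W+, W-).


Step 1: Drop any zero differences (none here) and take |d_i|.
|d| = [8, 1, 4, 8, 4, 8, 3]
Step 2: Midrank |d_i| (ties get averaged ranks).
ranks: |8|->6, |1|->1, |4|->3.5, |8|->6, |4|->3.5, |8|->6, |3|->2
Step 3: Attach original signs; sum ranks with positive sign and with negative sign.
W+ = 3.5 + 6 = 9.5
W- = 6 + 1 + 3.5 + 6 + 2 = 18.5
(Check: W+ + W- = 28 should equal n(n+1)/2 = 28.)
Step 4: Test statistic W = min(W+, W-) = 9.5.
Step 5: Ties in |d|, so use the tie-corrected normal approximation.
        E[W] = n(n+1)/4 = 7*8/4 = 14.
        Tie groups: |d|=4 (t=2), |d|=8 (t=3); sum(t^3 - t) = 30.
        Var[W] = n(n+1)(2n+1)/24 - sum(t^3-t)/48 = 840/24 - 30/48 = 34.375.
        z = (W - E[W]) / sqrt(Var[W]) = (9.5 - 14) / 5.8630 = -0.7675.
        Two-sided p = 2*Phi(z) = 0.442771.
Step 6: alpha = 0.1. fail to reject H0.

W+ = 9.5, W- = 18.5, W = min = 9.5, p = 0.442771, fail to reject H0.


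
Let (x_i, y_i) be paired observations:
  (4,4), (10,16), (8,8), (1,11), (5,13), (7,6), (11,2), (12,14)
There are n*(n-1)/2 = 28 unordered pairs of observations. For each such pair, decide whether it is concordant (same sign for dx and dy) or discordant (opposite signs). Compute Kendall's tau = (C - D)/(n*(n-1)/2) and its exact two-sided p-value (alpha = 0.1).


Step 1: Enumerate the 28 unordered pairs (i,j) with i<j and classify each by sign(x_j-x_i) * sign(y_j-y_i).
  (1,2):dx=+6,dy=+12->C; (1,3):dx=+4,dy=+4->C; (1,4):dx=-3,dy=+7->D; (1,5):dx=+1,dy=+9->C
  (1,6):dx=+3,dy=+2->C; (1,7):dx=+7,dy=-2->D; (1,8):dx=+8,dy=+10->C; (2,3):dx=-2,dy=-8->C
  (2,4):dx=-9,dy=-5->C; (2,5):dx=-5,dy=-3->C; (2,6):dx=-3,dy=-10->C; (2,7):dx=+1,dy=-14->D
  (2,8):dx=+2,dy=-2->D; (3,4):dx=-7,dy=+3->D; (3,5):dx=-3,dy=+5->D; (3,6):dx=-1,dy=-2->C
  (3,7):dx=+3,dy=-6->D; (3,8):dx=+4,dy=+6->C; (4,5):dx=+4,dy=+2->C; (4,6):dx=+6,dy=-5->D
  (4,7):dx=+10,dy=-9->D; (4,8):dx=+11,dy=+3->C; (5,6):dx=+2,dy=-7->D; (5,7):dx=+6,dy=-11->D
  (5,8):dx=+7,dy=+1->C; (6,7):dx=+4,dy=-4->D; (6,8):dx=+5,dy=+8->C; (7,8):dx=+1,dy=+12->C
Step 2: C = 16, D = 12, total pairs = 28.
Step 3: tau = (C - D)/(n(n-1)/2) = (16 - 12)/28 = 0.142857.
Step 4: Exact two-sided p-value (enumerate n! = 40320 permutations of y under H0): p = 0.719544.
Step 5: alpha = 0.1. fail to reject H0.

tau_b = 0.1429 (C=16, D=12), p = 0.719544, fail to reject H0.


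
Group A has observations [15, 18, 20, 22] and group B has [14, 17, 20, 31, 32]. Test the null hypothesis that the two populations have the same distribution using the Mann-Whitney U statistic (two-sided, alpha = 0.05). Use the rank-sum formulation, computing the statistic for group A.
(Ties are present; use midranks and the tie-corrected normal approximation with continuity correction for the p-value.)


Step 1: Combine and sort all 9 observations; assign midranks.
sorted (value, group): (14,Y), (15,X), (17,Y), (18,X), (20,X), (20,Y), (22,X), (31,Y), (32,Y)
ranks: 14->1, 15->2, 17->3, 18->4, 20->5.5, 20->5.5, 22->7, 31->8, 32->9
Step 2: Rank sum for X: R1 = 2 + 4 + 5.5 + 7 = 18.5.
Step 3: U_X = R1 - n1(n1+1)/2 = 18.5 - 4*5/2 = 18.5 - 10 = 8.5.
       U_Y = n1*n2 - U_X = 20 - 8.5 = 11.5.
Step 4: Ties are present, so use the tie-corrected normal approximation (with continuity correction) for the p-value.
Step 5: p-value = 0.805701; compare to alpha = 0.05. fail to reject H0.

U_X = 8.5, p = 0.805701, fail to reject H0 at alpha = 0.05.


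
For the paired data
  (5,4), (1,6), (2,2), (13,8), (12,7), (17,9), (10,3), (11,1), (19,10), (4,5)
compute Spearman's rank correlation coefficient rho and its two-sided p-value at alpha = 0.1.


Step 1: Rank x and y separately (midranks; no ties here).
rank(x): 5->4, 1->1, 2->2, 13->8, 12->7, 17->9, 10->5, 11->6, 19->10, 4->3
rank(y): 4->4, 6->6, 2->2, 8->8, 7->7, 9->9, 3->3, 1->1, 10->10, 5->5
Step 2: d_i = R_x(i) - R_y(i); compute d_i^2.
  (4-4)^2=0, (1-6)^2=25, (2-2)^2=0, (8-8)^2=0, (7-7)^2=0, (9-9)^2=0, (5-3)^2=4, (6-1)^2=25, (10-10)^2=0, (3-5)^2=4
sum(d^2) = 58.
Step 3: rho = 1 - 6*58 / (10*(10^2 - 1)) = 1 - 348/990 = 0.648485.
Step 4: Under H0, t = rho * sqrt((n-2)/(1-rho^2)) = 2.4095 ~ t(8).
Step 5: Two-sided p-value from the t-distribution with 8 df = 0.042540.
Step 6: alpha = 0.1. reject H0.

rho = 0.6485, p = 0.042540, reject H0 at alpha = 0.1.


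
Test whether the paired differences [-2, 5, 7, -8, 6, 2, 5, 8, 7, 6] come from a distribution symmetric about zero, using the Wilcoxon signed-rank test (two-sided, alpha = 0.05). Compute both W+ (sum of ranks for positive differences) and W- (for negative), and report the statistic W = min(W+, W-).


Step 1: Drop any zero differences (none here) and take |d_i|.
|d| = [2, 5, 7, 8, 6, 2, 5, 8, 7, 6]
Step 2: Midrank |d_i| (ties get averaged ranks).
ranks: |2|->1.5, |5|->3.5, |7|->7.5, |8|->9.5, |6|->5.5, |2|->1.5, |5|->3.5, |8|->9.5, |7|->7.5, |6|->5.5
Step 3: Attach original signs; sum ranks with positive sign and with negative sign.
W+ = 3.5 + 7.5 + 5.5 + 1.5 + 3.5 + 9.5 + 7.5 + 5.5 = 44
W- = 1.5 + 9.5 = 11
(Check: W+ + W- = 55 should equal n(n+1)/2 = 55.)
Step 4: Test statistic W = min(W+, W-) = 11.
Step 5: Ties in |d|, so use the tie-corrected normal approximation.
        E[W] = n(n+1)/4 = 10*11/4 = 27.5.
        Tie groups: |d|=2 (t=2), |d|=5 (t=2), |d|=6 (t=2), |d|=7 (t=2), |d|=8 (t=2); sum(t^3 - t) = 30.
        Var[W] = n(n+1)(2n+1)/24 - sum(t^3-t)/48 = 2310/24 - 30/48 = 95.625.
        z = (W - E[W]) / sqrt(Var[W]) = (11 - 27.5) / 9.7788 = -1.6873.
        Two-sided p = 2*Phi(z) = 0.091541.
Step 6: alpha = 0.05. fail to reject H0.

W+ = 44, W- = 11, W = min = 11, p = 0.091541, fail to reject H0.


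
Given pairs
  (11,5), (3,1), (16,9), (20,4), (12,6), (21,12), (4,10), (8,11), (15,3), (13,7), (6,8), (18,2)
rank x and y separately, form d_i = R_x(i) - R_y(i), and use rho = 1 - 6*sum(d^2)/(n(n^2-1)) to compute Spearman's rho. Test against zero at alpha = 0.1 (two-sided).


Step 1: Rank x and y separately (midranks; no ties here).
rank(x): 11->5, 3->1, 16->9, 20->11, 12->6, 21->12, 4->2, 8->4, 15->8, 13->7, 6->3, 18->10
rank(y): 5->5, 1->1, 9->9, 4->4, 6->6, 12->12, 10->10, 11->11, 3->3, 7->7, 8->8, 2->2
Step 2: d_i = R_x(i) - R_y(i); compute d_i^2.
  (5-5)^2=0, (1-1)^2=0, (9-9)^2=0, (11-4)^2=49, (6-6)^2=0, (12-12)^2=0, (2-10)^2=64, (4-11)^2=49, (8-3)^2=25, (7-7)^2=0, (3-8)^2=25, (10-2)^2=64
sum(d^2) = 276.
Step 3: rho = 1 - 6*276 / (12*(12^2 - 1)) = 1 - 1656/1716 = 0.034965.
Step 4: Under H0, t = rho * sqrt((n-2)/(1-rho^2)) = 0.1106 ~ t(10).
Step 5: Two-sided p-value from the t-distribution with 10 df = 0.914093.
Step 6: alpha = 0.1. fail to reject H0.

rho = 0.0350, p = 0.914093, fail to reject H0 at alpha = 0.1.


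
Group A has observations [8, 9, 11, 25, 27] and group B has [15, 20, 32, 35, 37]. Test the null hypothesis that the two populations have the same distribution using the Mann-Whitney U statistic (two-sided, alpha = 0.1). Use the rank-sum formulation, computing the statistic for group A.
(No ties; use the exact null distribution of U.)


Step 1: Combine and sort all 10 observations; assign midranks.
sorted (value, group): (8,X), (9,X), (11,X), (15,Y), (20,Y), (25,X), (27,X), (32,Y), (35,Y), (37,Y)
ranks: 8->1, 9->2, 11->3, 15->4, 20->5, 25->6, 27->7, 32->8, 35->9, 37->10
Step 2: Rank sum for X: R1 = 1 + 2 + 3 + 6 + 7 = 19.
Step 3: U_X = R1 - n1(n1+1)/2 = 19 - 5*6/2 = 19 - 15 = 4.
       U_Y = n1*n2 - U_X = 25 - 4 = 21.
Step 4: No ties, so the exact null distribution of U (based on enumerating the C(10,5) = 252 equally likely rank assignments) gives the two-sided p-value.
Step 5: p-value = 0.095238; compare to alpha = 0.1. reject H0.

U_X = 4, p = 0.095238, reject H0 at alpha = 0.1.


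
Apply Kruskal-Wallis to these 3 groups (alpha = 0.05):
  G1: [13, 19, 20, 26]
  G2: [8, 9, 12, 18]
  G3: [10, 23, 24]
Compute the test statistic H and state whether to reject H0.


Step 1: Combine all N = 11 observations and assign midranks.
sorted (value, group, rank): (8,G2,1), (9,G2,2), (10,G3,3), (12,G2,4), (13,G1,5), (18,G2,6), (19,G1,7), (20,G1,8), (23,G3,9), (24,G3,10), (26,G1,11)
Step 2: Sum ranks within each group.
R_1 = 31 (n_1 = 4)
R_2 = 13 (n_2 = 4)
R_3 = 22 (n_3 = 3)
Step 3: H = 12/(N(N+1)) * sum(R_i^2/n_i) - 3(N+1)
     = 12/(11*12) * (31^2/4 + 13^2/4 + 22^2/3) - 3*12
     = 0.090909 * 443.833 - 36
     = 4.348485.
Step 4: No ties, so H is used without correction.
Step 5: Under H0, H ~ chi^2(2); p-value = 0.113694.
Step 6: alpha = 0.05. fail to reject H0.

H = 4.3485, df = 2, p = 0.113694, fail to reject H0.


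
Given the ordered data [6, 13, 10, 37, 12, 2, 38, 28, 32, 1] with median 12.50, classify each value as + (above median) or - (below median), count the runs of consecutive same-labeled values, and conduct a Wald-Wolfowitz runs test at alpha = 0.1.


Step 1: Compute median = 12.50; label A = above, B = below.
Labels in order: BABABBAAAB  (n_A = 5, n_B = 5)
Step 2: Count runs R = 7.
Step 3: Under H0 (random ordering), E[R] = 2*n_A*n_B/(n_A+n_B) + 1 = 2*5*5/10 + 1 = 6.0000.
        Var[R] = 2*n_A*n_B*(2*n_A*n_B - n_A - n_B) / ((n_A+n_B)^2 * (n_A+n_B-1)) = 2000/900 = 2.2222.
        SD[R] = 1.4907.
Step 4: Continuity-corrected z = (R - 0.5 - E[R]) / SD[R] = (7 - 0.5 - 6.0000) / 1.4907 = 0.3354.
Step 5: Two-sided p-value via normal approximation = 2*(1 - Phi(|z|)) = 0.737316.
Step 6: alpha = 0.1. fail to reject H0.

R = 7, z = 0.3354, p = 0.737316, fail to reject H0.


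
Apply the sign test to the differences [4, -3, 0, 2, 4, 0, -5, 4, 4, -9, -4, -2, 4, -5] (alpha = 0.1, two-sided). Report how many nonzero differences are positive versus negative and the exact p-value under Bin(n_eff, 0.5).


Step 1: Discard zero differences. Original n = 14; n_eff = number of nonzero differences = 12.
Nonzero differences (with sign): +4, -3, +2, +4, -5, +4, +4, -9, -4, -2, +4, -5
Step 2: Count signs: positive = 6, negative = 6.
Step 3: Under H0: P(positive) = 0.5, so the number of positives S ~ Bin(12, 0.5).
Step 4: Two-sided exact p-value = sum of Bin(12,0.5) probabilities at or below the observed probability = 1.000000.
Step 5: alpha = 0.1. fail to reject H0.

n_eff = 12, pos = 6, neg = 6, p = 1.000000, fail to reject H0.


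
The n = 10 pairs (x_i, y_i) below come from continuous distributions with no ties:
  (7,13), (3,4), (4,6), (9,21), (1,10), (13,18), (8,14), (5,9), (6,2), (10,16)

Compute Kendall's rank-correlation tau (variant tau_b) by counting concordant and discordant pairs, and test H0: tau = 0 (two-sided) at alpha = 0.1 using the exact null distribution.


Step 1: Enumerate the 45 unordered pairs (i,j) with i<j and classify each by sign(x_j-x_i) * sign(y_j-y_i).
  (1,2):dx=-4,dy=-9->C; (1,3):dx=-3,dy=-7->C; (1,4):dx=+2,dy=+8->C; (1,5):dx=-6,dy=-3->C
  (1,6):dx=+6,dy=+5->C; (1,7):dx=+1,dy=+1->C; (1,8):dx=-2,dy=-4->C; (1,9):dx=-1,dy=-11->C
  (1,10):dx=+3,dy=+3->C; (2,3):dx=+1,dy=+2->C; (2,4):dx=+6,dy=+17->C; (2,5):dx=-2,dy=+6->D
  (2,6):dx=+10,dy=+14->C; (2,7):dx=+5,dy=+10->C; (2,8):dx=+2,dy=+5->C; (2,9):dx=+3,dy=-2->D
  (2,10):dx=+7,dy=+12->C; (3,4):dx=+5,dy=+15->C; (3,5):dx=-3,dy=+4->D; (3,6):dx=+9,dy=+12->C
  (3,7):dx=+4,dy=+8->C; (3,8):dx=+1,dy=+3->C; (3,9):dx=+2,dy=-4->D; (3,10):dx=+6,dy=+10->C
  (4,5):dx=-8,dy=-11->C; (4,6):dx=+4,dy=-3->D; (4,7):dx=-1,dy=-7->C; (4,8):dx=-4,dy=-12->C
  (4,9):dx=-3,dy=-19->C; (4,10):dx=+1,dy=-5->D; (5,6):dx=+12,dy=+8->C; (5,7):dx=+7,dy=+4->C
  (5,8):dx=+4,dy=-1->D; (5,9):dx=+5,dy=-8->D; (5,10):dx=+9,dy=+6->C; (6,7):dx=-5,dy=-4->C
  (6,8):dx=-8,dy=-9->C; (6,9):dx=-7,dy=-16->C; (6,10):dx=-3,dy=-2->C; (7,8):dx=-3,dy=-5->C
  (7,9):dx=-2,dy=-12->C; (7,10):dx=+2,dy=+2->C; (8,9):dx=+1,dy=-7->D; (8,10):dx=+5,dy=+7->C
  (9,10):dx=+4,dy=+14->C
Step 2: C = 36, D = 9, total pairs = 45.
Step 3: tau = (C - D)/(n(n-1)/2) = (36 - 9)/45 = 0.600000.
Step 4: Exact two-sided p-value (enumerate n! = 3628800 permutations of y under H0): p = 0.016666.
Step 5: alpha = 0.1. reject H0.

tau_b = 0.6000 (C=36, D=9), p = 0.016666, reject H0.


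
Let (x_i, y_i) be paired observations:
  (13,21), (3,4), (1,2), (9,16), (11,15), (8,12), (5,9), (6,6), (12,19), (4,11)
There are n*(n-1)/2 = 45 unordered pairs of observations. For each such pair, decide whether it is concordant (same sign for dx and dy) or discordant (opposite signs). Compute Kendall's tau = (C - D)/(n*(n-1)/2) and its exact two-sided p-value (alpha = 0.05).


Step 1: Enumerate the 45 unordered pairs (i,j) with i<j and classify each by sign(x_j-x_i) * sign(y_j-y_i).
  (1,2):dx=-10,dy=-17->C; (1,3):dx=-12,dy=-19->C; (1,4):dx=-4,dy=-5->C; (1,5):dx=-2,dy=-6->C
  (1,6):dx=-5,dy=-9->C; (1,7):dx=-8,dy=-12->C; (1,8):dx=-7,dy=-15->C; (1,9):dx=-1,dy=-2->C
  (1,10):dx=-9,dy=-10->C; (2,3):dx=-2,dy=-2->C; (2,4):dx=+6,dy=+12->C; (2,5):dx=+8,dy=+11->C
  (2,6):dx=+5,dy=+8->C; (2,7):dx=+2,dy=+5->C; (2,8):dx=+3,dy=+2->C; (2,9):dx=+9,dy=+15->C
  (2,10):dx=+1,dy=+7->C; (3,4):dx=+8,dy=+14->C; (3,5):dx=+10,dy=+13->C; (3,6):dx=+7,dy=+10->C
  (3,7):dx=+4,dy=+7->C; (3,8):dx=+5,dy=+4->C; (3,9):dx=+11,dy=+17->C; (3,10):dx=+3,dy=+9->C
  (4,5):dx=+2,dy=-1->D; (4,6):dx=-1,dy=-4->C; (4,7):dx=-4,dy=-7->C; (4,8):dx=-3,dy=-10->C
  (4,9):dx=+3,dy=+3->C; (4,10):dx=-5,dy=-5->C; (5,6):dx=-3,dy=-3->C; (5,7):dx=-6,dy=-6->C
  (5,8):dx=-5,dy=-9->C; (5,9):dx=+1,dy=+4->C; (5,10):dx=-7,dy=-4->C; (6,7):dx=-3,dy=-3->C
  (6,8):dx=-2,dy=-6->C; (6,9):dx=+4,dy=+7->C; (6,10):dx=-4,dy=-1->C; (7,8):dx=+1,dy=-3->D
  (7,9):dx=+7,dy=+10->C; (7,10):dx=-1,dy=+2->D; (8,9):dx=+6,dy=+13->C; (8,10):dx=-2,dy=+5->D
  (9,10):dx=-8,dy=-8->C
Step 2: C = 41, D = 4, total pairs = 45.
Step 3: tau = (C - D)/(n(n-1)/2) = (41 - 4)/45 = 0.822222.
Step 4: Exact two-sided p-value (enumerate n! = 3628800 permutations of y under H0): p = 0.000358.
Step 5: alpha = 0.05. reject H0.

tau_b = 0.8222 (C=41, D=4), p = 0.000358, reject H0.


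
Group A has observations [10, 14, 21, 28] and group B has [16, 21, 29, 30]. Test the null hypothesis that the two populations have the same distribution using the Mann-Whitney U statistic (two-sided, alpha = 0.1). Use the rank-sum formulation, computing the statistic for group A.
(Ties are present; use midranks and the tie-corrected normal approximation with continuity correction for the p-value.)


Step 1: Combine and sort all 8 observations; assign midranks.
sorted (value, group): (10,X), (14,X), (16,Y), (21,X), (21,Y), (28,X), (29,Y), (30,Y)
ranks: 10->1, 14->2, 16->3, 21->4.5, 21->4.5, 28->6, 29->7, 30->8
Step 2: Rank sum for X: R1 = 1 + 2 + 4.5 + 6 = 13.5.
Step 3: U_X = R1 - n1(n1+1)/2 = 13.5 - 4*5/2 = 13.5 - 10 = 3.5.
       U_Y = n1*n2 - U_X = 16 - 3.5 = 12.5.
Step 4: Ties are present, so use the tie-corrected normal approximation (with continuity correction) for the p-value.
Step 5: p-value = 0.245383; compare to alpha = 0.1. fail to reject H0.

U_X = 3.5, p = 0.245383, fail to reject H0 at alpha = 0.1.


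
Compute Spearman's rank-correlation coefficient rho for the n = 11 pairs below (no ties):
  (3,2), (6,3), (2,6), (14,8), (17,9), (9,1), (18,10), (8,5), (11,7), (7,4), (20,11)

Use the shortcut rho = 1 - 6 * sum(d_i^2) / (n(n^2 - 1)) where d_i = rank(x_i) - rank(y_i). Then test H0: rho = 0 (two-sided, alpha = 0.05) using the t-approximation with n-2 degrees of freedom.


Step 1: Rank x and y separately (midranks; no ties here).
rank(x): 3->2, 6->3, 2->1, 14->8, 17->9, 9->6, 18->10, 8->5, 11->7, 7->4, 20->11
rank(y): 2->2, 3->3, 6->6, 8->8, 9->9, 1->1, 10->10, 5->5, 7->7, 4->4, 11->11
Step 2: d_i = R_x(i) - R_y(i); compute d_i^2.
  (2-2)^2=0, (3-3)^2=0, (1-6)^2=25, (8-8)^2=0, (9-9)^2=0, (6-1)^2=25, (10-10)^2=0, (5-5)^2=0, (7-7)^2=0, (4-4)^2=0, (11-11)^2=0
sum(d^2) = 50.
Step 3: rho = 1 - 6*50 / (11*(11^2 - 1)) = 1 - 300/1320 = 0.772727.
Step 4: Under H0, t = rho * sqrt((n-2)/(1-rho^2)) = 3.6522 ~ t(9).
Step 5: Two-sided p-value from the t-distribution with 9 df = 0.005299.
Step 6: alpha = 0.05. reject H0.

rho = 0.7727, p = 0.005299, reject H0 at alpha = 0.05.


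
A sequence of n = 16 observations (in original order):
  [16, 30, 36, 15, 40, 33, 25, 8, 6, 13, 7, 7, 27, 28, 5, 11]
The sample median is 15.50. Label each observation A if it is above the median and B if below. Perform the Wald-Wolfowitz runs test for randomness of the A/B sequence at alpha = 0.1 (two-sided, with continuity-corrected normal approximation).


Step 1: Compute median = 15.50; label A = above, B = below.
Labels in order: AAABAAABBBBBAABB  (n_A = 8, n_B = 8)
Step 2: Count runs R = 6.
Step 3: Under H0 (random ordering), E[R] = 2*n_A*n_B/(n_A+n_B) + 1 = 2*8*8/16 + 1 = 9.0000.
        Var[R] = 2*n_A*n_B*(2*n_A*n_B - n_A - n_B) / ((n_A+n_B)^2 * (n_A+n_B-1)) = 14336/3840 = 3.7333.
        SD[R] = 1.9322.
Step 4: Continuity-corrected z = (R + 0.5 - E[R]) / SD[R] = (6 + 0.5 - 9.0000) / 1.9322 = -1.2939.
Step 5: Two-sided p-value via normal approximation = 2*(1 - Phi(|z|)) = 0.195709.
Step 6: alpha = 0.1. fail to reject H0.

R = 6, z = -1.2939, p = 0.195709, fail to reject H0.


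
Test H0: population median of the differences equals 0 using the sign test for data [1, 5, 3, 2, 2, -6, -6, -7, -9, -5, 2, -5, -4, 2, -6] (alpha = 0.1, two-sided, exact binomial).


Step 1: Discard zero differences. Original n = 15; n_eff = number of nonzero differences = 15.
Nonzero differences (with sign): +1, +5, +3, +2, +2, -6, -6, -7, -9, -5, +2, -5, -4, +2, -6
Step 2: Count signs: positive = 7, negative = 8.
Step 3: Under H0: P(positive) = 0.5, so the number of positives S ~ Bin(15, 0.5).
Step 4: Two-sided exact p-value = sum of Bin(15,0.5) probabilities at or below the observed probability = 1.000000.
Step 5: alpha = 0.1. fail to reject H0.

n_eff = 15, pos = 7, neg = 8, p = 1.000000, fail to reject H0.
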